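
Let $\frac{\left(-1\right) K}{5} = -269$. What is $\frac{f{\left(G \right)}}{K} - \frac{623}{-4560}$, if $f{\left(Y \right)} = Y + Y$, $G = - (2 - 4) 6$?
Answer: $\frac{37895}{245328} \approx 0.15447$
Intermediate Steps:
$K = 1345$ ($K = \left(-5\right) \left(-269\right) = 1345$)
$G = 12$ ($G = \left(-1\right) \left(-2\right) 6 = 2 \cdot 6 = 12$)
$f{\left(Y \right)} = 2 Y$
$\frac{f{\left(G \right)}}{K} - \frac{623}{-4560} = \frac{2 \cdot 12}{1345} - \frac{623}{-4560} = 24 \cdot \frac{1}{1345} - - \frac{623}{4560} = \frac{24}{1345} + \frac{623}{4560} = \frac{37895}{245328}$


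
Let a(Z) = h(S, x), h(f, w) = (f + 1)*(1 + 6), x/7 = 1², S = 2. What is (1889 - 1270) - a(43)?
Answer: 598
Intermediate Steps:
x = 7 (x = 7*1² = 7*1 = 7)
h(f, w) = 7 + 7*f (h(f, w) = (1 + f)*7 = 7 + 7*f)
a(Z) = 21 (a(Z) = 7 + 7*2 = 7 + 14 = 21)
(1889 - 1270) - a(43) = (1889 - 1270) - 1*21 = 619 - 21 = 598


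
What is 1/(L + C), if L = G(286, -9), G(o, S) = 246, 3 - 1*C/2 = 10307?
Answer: -1/20362 ≈ -4.9111e-5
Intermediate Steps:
C = -20608 (C = 6 - 2*10307 = 6 - 20614 = -20608)
L = 246
1/(L + C) = 1/(246 - 20608) = 1/(-20362) = -1/20362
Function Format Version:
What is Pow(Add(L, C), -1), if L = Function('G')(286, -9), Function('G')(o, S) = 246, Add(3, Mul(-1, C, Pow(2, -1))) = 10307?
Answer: Rational(-1, 20362) ≈ -4.9111e-5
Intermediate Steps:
C = -20608 (C = Add(6, Mul(-2, 10307)) = Add(6, -20614) = -20608)
L = 246
Pow(Add(L, C), -1) = Pow(Add(246, -20608), -1) = Pow(-20362, -1) = Rational(-1, 20362)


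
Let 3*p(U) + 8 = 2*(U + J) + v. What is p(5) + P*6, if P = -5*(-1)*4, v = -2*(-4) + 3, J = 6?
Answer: 385/3 ≈ 128.33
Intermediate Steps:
v = 11 (v = 8 + 3 = 11)
P = 20 (P = 5*4 = 20)
p(U) = 5 + 2*U/3 (p(U) = -8/3 + (2*(U + 6) + 11)/3 = -8/3 + (2*(6 + U) + 11)/3 = -8/3 + ((12 + 2*U) + 11)/3 = -8/3 + (23 + 2*U)/3 = -8/3 + (23/3 + 2*U/3) = 5 + 2*U/3)
p(5) + P*6 = (5 + (⅔)*5) + 20*6 = (5 + 10/3) + 120 = 25/3 + 120 = 385/3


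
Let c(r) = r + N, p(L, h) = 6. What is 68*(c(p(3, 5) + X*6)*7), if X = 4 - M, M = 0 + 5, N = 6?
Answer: 2856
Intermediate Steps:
M = 5
X = -1 (X = 4 - 1*5 = 4 - 5 = -1)
c(r) = 6 + r (c(r) = r + 6 = 6 + r)
68*(c(p(3, 5) + X*6)*7) = 68*((6 + (6 - 1*6))*7) = 68*((6 + (6 - 6))*7) = 68*((6 + 0)*7) = 68*(6*7) = 68*42 = 2856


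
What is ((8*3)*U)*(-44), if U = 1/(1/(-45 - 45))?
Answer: 95040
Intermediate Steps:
U = -90 (U = 1/(1/(-90)) = 1/(-1/90) = -90)
((8*3)*U)*(-44) = ((8*3)*(-90))*(-44) = (24*(-90))*(-44) = -2160*(-44) = 95040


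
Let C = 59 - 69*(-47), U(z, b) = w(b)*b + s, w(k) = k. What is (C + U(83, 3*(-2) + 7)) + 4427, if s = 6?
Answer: 7736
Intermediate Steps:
U(z, b) = 6 + b² (U(z, b) = b*b + 6 = b² + 6 = 6 + b²)
C = 3302 (C = 59 + 3243 = 3302)
(C + U(83, 3*(-2) + 7)) + 4427 = (3302 + (6 + (3*(-2) + 7)²)) + 4427 = (3302 + (6 + (-6 + 7)²)) + 4427 = (3302 + (6 + 1²)) + 4427 = (3302 + (6 + 1)) + 4427 = (3302 + 7) + 4427 = 3309 + 4427 = 7736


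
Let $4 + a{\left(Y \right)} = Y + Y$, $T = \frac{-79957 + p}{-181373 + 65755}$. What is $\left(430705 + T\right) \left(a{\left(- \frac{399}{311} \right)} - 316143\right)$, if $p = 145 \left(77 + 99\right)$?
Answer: $- \frac{4896196280309034405}{35957198} \approx -1.3617 \cdot 10^{11}$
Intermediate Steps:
$p = 25520$ ($p = 145 \cdot 176 = 25520$)
$T = \frac{54437}{115618}$ ($T = \frac{-79957 + 25520}{-181373 + 65755} = - \frac{54437}{-115618} = \left(-54437\right) \left(- \frac{1}{115618}\right) = \frac{54437}{115618} \approx 0.47083$)
$a{\left(Y \right)} = -4 + 2 Y$ ($a{\left(Y \right)} = -4 + \left(Y + Y\right) = -4 + 2 Y$)
$\left(430705 + T\right) \left(a{\left(- \frac{399}{311} \right)} - 316143\right) = \left(430705 + \frac{54437}{115618}\right) \left(\left(-4 + 2 \left(- \frac{399}{311}\right)\right) - 316143\right) = \frac{49797305127 \left(\left(-4 + 2 \left(\left(-399\right) \frac{1}{311}\right)\right) - 316143\right)}{115618} = \frac{49797305127 \left(\left(-4 + 2 \left(- \frac{399}{311}\right)\right) - 316143\right)}{115618} = \frac{49797305127 \left(\left(-4 - \frac{798}{311}\right) - 316143\right)}{115618} = \frac{49797305127 \left(- \frac{2042}{311} - 316143\right)}{115618} = \frac{49797305127}{115618} \left(- \frac{98322515}{311}\right) = - \frac{4896196280309034405}{35957198}$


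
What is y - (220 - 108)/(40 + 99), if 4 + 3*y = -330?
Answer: -46762/417 ≈ -112.14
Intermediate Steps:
y = -334/3 (y = -4/3 + (⅓)*(-330) = -4/3 - 110 = -334/3 ≈ -111.33)
y - (220 - 108)/(40 + 99) = -334/3 - (220 - 108)/(40 + 99) = -334/3 - 112/139 = -46762/417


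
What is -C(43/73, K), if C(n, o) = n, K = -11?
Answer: -43/73 ≈ -0.58904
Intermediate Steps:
-C(43/73, K) = -43/73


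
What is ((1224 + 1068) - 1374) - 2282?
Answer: -1364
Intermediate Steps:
((1224 + 1068) - 1374) - 2282 = (2292 - 1374) - 2282 = 918 - 2282 = -1364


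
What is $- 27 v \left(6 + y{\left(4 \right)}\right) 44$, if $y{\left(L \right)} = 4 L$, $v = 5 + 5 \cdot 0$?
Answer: $-130680$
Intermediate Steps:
$v = 5$ ($v = 5 + 0 = 5$)
$- 27 v \left(6 + y{\left(4 \right)}\right) 44 = - 27 \cdot 5 \left(6 + 4 \cdot 4\right) 44 = - 27 \cdot 5 \left(6 + 16\right) 44 = - 27 \cdot 5 \cdot 22 \cdot 44 = \left(-27\right) 110 \cdot 44 = \left(-2970\right) 44 = -130680$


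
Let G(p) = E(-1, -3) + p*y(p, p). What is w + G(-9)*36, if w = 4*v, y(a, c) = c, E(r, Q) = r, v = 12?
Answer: 2928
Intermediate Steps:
G(p) = -1 + p² (G(p) = -1 + p*p = -1 + p²)
w = 48 (w = 4*12 = 48)
w + G(-9)*36 = 48 + (-1 + (-9)²)*36 = 48 + (-1 + 81)*36 = 48 + 80*36 = 48 + 2880 = 2928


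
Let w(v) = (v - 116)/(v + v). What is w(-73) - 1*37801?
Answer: -5518757/146 ≈ -37800.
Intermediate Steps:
w(v) = (-116 + v)/(2*v) (w(v) = (-116 + v)/((2*v)) = (-116 + v)*(1/(2*v)) = (-116 + v)/(2*v))
w(-73) - 1*37801 = (½)*(-116 - 73)/(-73) - 1*37801 = (½)*(-1/73)*(-189) - 37801 = 189/146 - 37801 = -5518757/146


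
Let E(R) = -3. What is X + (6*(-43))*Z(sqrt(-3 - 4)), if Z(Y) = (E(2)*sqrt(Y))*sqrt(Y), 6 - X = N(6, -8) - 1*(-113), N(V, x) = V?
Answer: -113 + 774*I*sqrt(7) ≈ -113.0 + 2047.8*I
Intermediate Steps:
X = -113 (X = 6 - (6 - 1*(-113)) = 6 - (6 + 113) = 6 - 1*119 = 6 - 119 = -113)
Z(Y) = -3*Y (Z(Y) = (-3*sqrt(Y))*sqrt(Y) = -3*Y)
X + (6*(-43))*Z(sqrt(-3 - 4)) = -113 + (6*(-43))*(-3*sqrt(-3 - 4)) = -113 - (-774)*sqrt(-7) = -113 - (-774)*I*sqrt(7) = -113 + 774*I*sqrt(7)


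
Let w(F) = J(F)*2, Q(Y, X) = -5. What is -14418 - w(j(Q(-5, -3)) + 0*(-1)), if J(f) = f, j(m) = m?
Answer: -14408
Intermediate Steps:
w(F) = 2*F (w(F) = F*2 = 2*F)
-14418 - w(j(Q(-5, -3)) + 0*(-1)) = -14418 - 2*(-5 + 0*(-1)) = -14418 - 2*(-5 + 0) = -14418 - 2*(-5) = -14418 - 1*(-10) = -14418 + 10 = -14408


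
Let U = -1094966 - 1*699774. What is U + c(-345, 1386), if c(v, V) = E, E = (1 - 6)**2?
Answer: -1794715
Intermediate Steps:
U = -1794740 (U = -1094966 - 699774 = -1794740)
E = 25 (E = (-5)**2 = 25)
c(v, V) = 25
U + c(-345, 1386) = -1794740 + 25 = -1794715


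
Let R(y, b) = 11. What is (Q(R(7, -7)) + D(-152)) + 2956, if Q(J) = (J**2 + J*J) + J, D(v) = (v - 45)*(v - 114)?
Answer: 55611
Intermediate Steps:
D(v) = (-114 + v)*(-45 + v) (D(v) = (-45 + v)*(-114 + v) = (-114 + v)*(-45 + v))
Q(J) = J + 2*J**2 (Q(J) = (J**2 + J**2) + J = 2*J**2 + J = J + 2*J**2)
(Q(R(7, -7)) + D(-152)) + 2956 = (11*(1 + 2*11) + (5130 + (-152)**2 - 159*(-152))) + 2956 = (11*(1 + 22) + (5130 + 23104 + 24168)) + 2956 = (11*23 + 52402) + 2956 = (253 + 52402) + 2956 = 52655 + 2956 = 55611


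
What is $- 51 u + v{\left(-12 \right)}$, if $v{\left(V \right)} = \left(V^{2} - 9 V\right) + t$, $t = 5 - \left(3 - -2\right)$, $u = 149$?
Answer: $-7347$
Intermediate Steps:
$t = 0$ ($t = 5 - \left(3 + 2\right) = 5 - 5 = 0$)
$v{\left(V \right)} = V^{2} - 9 V$ ($v{\left(V \right)} = \left(V^{2} - 9 V\right) + 0 = V^{2} - 9 V$)
$- 51 u + v{\left(-12 \right)} = \left(-51\right) 149 - 12 \left(-9 - 12\right) = -7599 - -252 = -7599 + 252 = -7347$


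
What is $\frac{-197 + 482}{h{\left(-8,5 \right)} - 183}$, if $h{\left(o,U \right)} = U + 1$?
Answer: $- \frac{95}{59} \approx -1.6102$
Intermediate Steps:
$h{\left(o,U \right)} = 1 + U$
$\frac{-197 + 482}{h{\left(-8,5 \right)} - 183} = \frac{-197 + 482}{\left(1 + 5\right) - 183} = \frac{285}{6 - 183} = \frac{285}{-177} = 285 \left(- \frac{1}{177}\right) = - \frac{95}{59}$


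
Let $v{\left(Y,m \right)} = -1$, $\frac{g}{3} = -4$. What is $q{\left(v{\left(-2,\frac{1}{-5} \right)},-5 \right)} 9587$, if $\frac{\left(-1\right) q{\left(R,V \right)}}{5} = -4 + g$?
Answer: $766960$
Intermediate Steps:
$g = -12$ ($g = 3 \left(-4\right) = -12$)
$q{\left(R,V \right)} = 80$ ($q{\left(R,V \right)} = - 5 \left(-4 - 12\right) = \left(-5\right) \left(-16\right) = 80$)
$q{\left(v{\left(-2,\frac{1}{-5} \right)},-5 \right)} 9587 = 80 \cdot 9587 = 766960$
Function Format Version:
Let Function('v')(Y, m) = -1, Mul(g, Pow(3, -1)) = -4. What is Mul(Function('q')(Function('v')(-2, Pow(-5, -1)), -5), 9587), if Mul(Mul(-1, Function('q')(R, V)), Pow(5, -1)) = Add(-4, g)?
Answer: 766960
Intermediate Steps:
g = -12 (g = Mul(3, -4) = -12)
Function('q')(R, V) = 80 (Function('q')(R, V) = Mul(-5, Add(-4, -12)) = Mul(-5, -16) = 80)
Mul(Function('q')(Function('v')(-2, Pow(-5, -1)), -5), 9587) = Mul(80, 9587) = 766960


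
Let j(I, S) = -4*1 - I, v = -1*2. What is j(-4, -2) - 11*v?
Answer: 22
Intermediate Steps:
v = -2
j(I, S) = -4 - I
j(-4, -2) - 11*v = (-4 - 1*(-4)) - 11*(-2) = (-4 + 4) + 22 = 0 + 22 = 22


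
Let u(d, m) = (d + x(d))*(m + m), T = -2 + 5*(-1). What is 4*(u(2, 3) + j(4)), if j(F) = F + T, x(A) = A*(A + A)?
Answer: 228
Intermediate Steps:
x(A) = 2*A² (x(A) = A*(2*A) = 2*A²)
T = -7 (T = -2 - 5 = -7)
u(d, m) = 2*m*(d + 2*d²) (u(d, m) = (d + 2*d²)*(m + m) = (d + 2*d²)*(2*m) = 2*m*(d + 2*d²))
j(F) = -7 + F (j(F) = F - 7 = -7 + F)
4*(u(2, 3) + j(4)) = 4*(2*2*3*(1 + 2*2) + (-7 + 4)) = 4*(2*2*3*(1 + 4) - 3) = 4*(2*2*3*5 - 3) = 4*(60 - 3) = 4*57 = 228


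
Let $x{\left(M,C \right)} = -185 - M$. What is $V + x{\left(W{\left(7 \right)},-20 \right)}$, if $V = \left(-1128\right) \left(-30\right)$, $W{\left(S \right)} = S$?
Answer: $33648$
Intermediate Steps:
$V = 33840$
$V + x{\left(W{\left(7 \right)},-20 \right)} = 33840 - 192 = 33648$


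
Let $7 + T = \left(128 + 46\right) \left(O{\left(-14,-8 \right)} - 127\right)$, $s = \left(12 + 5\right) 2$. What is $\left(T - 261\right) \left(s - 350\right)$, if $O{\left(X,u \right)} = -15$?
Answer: $7892416$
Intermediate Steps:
$s = 34$ ($s = 17 \cdot 2 = 34$)
$T = -24715$ ($T = -7 + \left(128 + 46\right) \left(-15 - 127\right) = -7 + 174 \left(-142\right) = -7 - 24708 = -24715$)
$\left(T - 261\right) \left(s - 350\right) = \left(-24715 - 261\right) \left(34 - 350\right) = - 24976 \left(34 - 350\right) = \left(-24976\right) \left(-316\right) = 7892416$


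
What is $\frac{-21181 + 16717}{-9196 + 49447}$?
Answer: $- \frac{1488}{13417} \approx -0.1109$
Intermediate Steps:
$\frac{-21181 + 16717}{-9196 + 49447} = - \frac{4464}{40251} = \left(-4464\right) \frac{1}{40251} = - \frac{1488}{13417}$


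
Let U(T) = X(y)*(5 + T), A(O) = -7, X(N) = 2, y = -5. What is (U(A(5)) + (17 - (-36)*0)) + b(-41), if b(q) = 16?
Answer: 29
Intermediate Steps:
U(T) = 10 + 2*T (U(T) = 2*(5 + T) = 10 + 2*T)
(U(A(5)) + (17 - (-36)*0)) + b(-41) = ((10 + 2*(-7)) + (17 - (-36)*0)) + 16 = ((10 - 14) + (17 - 12*0)) + 16 = (-4 + (17 + 0)) + 16 = (-4 + 17) + 16 = 13 + 16 = 29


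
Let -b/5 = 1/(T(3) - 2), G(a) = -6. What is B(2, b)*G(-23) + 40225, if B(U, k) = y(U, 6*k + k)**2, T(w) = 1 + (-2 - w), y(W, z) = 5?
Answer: 40075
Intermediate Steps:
T(w) = -1 - w
b = 5/6 (b = -5/((-1 - 1*3) - 2) = -5/((-1 - 3) - 2) = -5/(-4 - 2) = -5/(-6) = -5*(-1/6) = 5/6 ≈ 0.83333)
B(U, k) = 25 (B(U, k) = 5**2 = 25)
B(2, b)*G(-23) + 40225 = 25*(-6) + 40225 = -150 + 40225 = 40075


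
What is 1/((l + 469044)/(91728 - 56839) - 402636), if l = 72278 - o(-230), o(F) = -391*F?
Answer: -34889/14047116012 ≈ -2.4837e-6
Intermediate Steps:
l = -17652 (l = 72278 - (-391)*(-230) = 72278 - 1*89930 = 72278 - 89930 = -17652)
1/((l + 469044)/(91728 - 56839) - 402636) = 1/((-17652 + 469044)/(91728 - 56839) - 402636) = 1/(451392/34889 - 402636) = 1/(-14047116012/34889) = -34889/14047116012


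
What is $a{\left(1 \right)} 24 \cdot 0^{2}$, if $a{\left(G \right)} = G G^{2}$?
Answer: $0$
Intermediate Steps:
$a{\left(G \right)} = G^{3}$
$a{\left(1 \right)} 24 \cdot 0^{2} = 1^{3} \cdot 24 \cdot 0^{2} = 1 \cdot 24 \cdot 0 = 24 \cdot 0 = 0$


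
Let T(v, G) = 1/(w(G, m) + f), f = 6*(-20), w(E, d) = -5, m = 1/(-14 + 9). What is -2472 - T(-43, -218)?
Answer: -308999/125 ≈ -2472.0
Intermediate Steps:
m = -1/5 (m = 1/(-5) = -1/5 ≈ -0.20000)
f = -120
T(v, G) = -1/125 (T(v, G) = 1/(-5 - 120) = 1/(-125) = -1/125)
-2472 - T(-43, -218) = -2472 - 1*(-1/125) = -2472 + 1/125 = -308999/125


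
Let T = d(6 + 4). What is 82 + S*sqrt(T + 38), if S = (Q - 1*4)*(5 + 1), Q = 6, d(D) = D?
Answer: 82 + 48*sqrt(3) ≈ 165.14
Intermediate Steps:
T = 10 (T = 6 + 4 = 10)
S = 12 (S = (6 - 1*4)*(5 + 1) = (6 - 4)*6 = 2*6 = 12)
82 + S*sqrt(T + 38) = 82 + 12*sqrt(10 + 38) = 82 + 12*sqrt(48) = 82 + 12*(4*sqrt(3)) = 82 + 48*sqrt(3)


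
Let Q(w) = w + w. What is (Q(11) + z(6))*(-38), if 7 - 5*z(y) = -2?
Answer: -4522/5 ≈ -904.40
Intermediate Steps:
Q(w) = 2*w
z(y) = 9/5 (z(y) = 7/5 - ⅕*(-2) = 7/5 + ⅖ = 9/5)
(Q(11) + z(6))*(-38) = (2*11 + 9/5)*(-38) = (22 + 9/5)*(-38) = (119/5)*(-38) = -4522/5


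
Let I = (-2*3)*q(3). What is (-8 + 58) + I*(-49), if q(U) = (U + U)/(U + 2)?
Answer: 2014/5 ≈ 402.80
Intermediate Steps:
q(U) = 2*U/(2 + U) (q(U) = (2*U)/(2 + U) = 2*U/(2 + U))
I = -36/5 (I = (-2*3)*(2*3/(2 + 3)) = -12*3/5 = -6*6/5 = -36/5 ≈ -7.2000)
(-8 + 58) + I*(-49) = (-8 + 58) - 36/5*(-49) = 50 + 1764/5 = 2014/5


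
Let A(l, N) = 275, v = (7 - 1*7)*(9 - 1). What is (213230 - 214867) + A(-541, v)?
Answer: -1362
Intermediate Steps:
v = 0 (v = (7 - 7)*8 = 0*8 = 0)
(213230 - 214867) + A(-541, v) = (213230 - 214867) + 275 = -1637 + 275 = -1362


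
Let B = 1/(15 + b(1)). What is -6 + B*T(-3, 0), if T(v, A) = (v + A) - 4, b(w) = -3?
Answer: -79/12 ≈ -6.5833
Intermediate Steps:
T(v, A) = -4 + A + v (T(v, A) = (A + v) - 4 = -4 + A + v)
B = 1/12 (B = 1/(15 - 3) = 1/12 ≈ 0.083333)
-6 + B*T(-3, 0) = -6 + (-4 + 0 - 3)/12 = -6 + (1/12)*(-7) = -6 - 7/12 = -79/12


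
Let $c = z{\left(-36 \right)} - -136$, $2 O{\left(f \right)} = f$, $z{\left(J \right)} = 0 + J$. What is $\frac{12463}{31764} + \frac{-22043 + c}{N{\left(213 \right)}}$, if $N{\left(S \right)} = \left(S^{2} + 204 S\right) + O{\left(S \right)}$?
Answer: $\frac{91401329}{627709580} \approx 0.14561$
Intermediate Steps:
$z{\left(J \right)} = J$
$O{\left(f \right)} = \frac{f}{2}$
$N{\left(S \right)} = S^{2} + \frac{409 S}{2}$ ($N{\left(S \right)} = \left(S^{2} + 204 S\right) + \frac{S}{2} = S^{2} + \frac{409 S}{2}$)
$c = 100$ ($c = -36 - -136 = -36 + 136 = 100$)
$\frac{12463}{31764} + \frac{-22043 + c}{N{\left(213 \right)}} = \frac{12463}{31764} + \frac{-22043 + 100}{\frac{1}{2} \cdot 213 \left(409 + 2 \cdot 213\right)} = 12463 \cdot \frac{1}{31764} - \frac{21943}{\frac{1}{2} \cdot 213 \left(409 + 426\right)} = \frac{12463}{31764} - \frac{21943}{\frac{1}{2} \cdot 213 \cdot 835} = \frac{12463}{31764} - \frac{21943}{\frac{177855}{2}} = \frac{12463}{31764} - \frac{43886}{177855} = \frac{91401329}{627709580}$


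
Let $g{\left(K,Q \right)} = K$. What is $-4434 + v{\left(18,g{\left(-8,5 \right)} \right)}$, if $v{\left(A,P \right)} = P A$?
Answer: $-4578$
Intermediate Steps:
$v{\left(A,P \right)} = A P$
$-4434 + v{\left(18,g{\left(-8,5 \right)} \right)} = -4434 + 18 \left(-8\right) = -4434 - 144 = -4578$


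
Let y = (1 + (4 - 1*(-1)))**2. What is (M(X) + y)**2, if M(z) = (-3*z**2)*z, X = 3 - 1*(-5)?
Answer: 2250000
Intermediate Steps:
X = 8 (X = 3 + 5 = 8)
M(z) = -3*z**3
y = 36 (y = (1 + (4 + 1))**2 = (1 + 5)**2 = 6**2 = 36)
(M(X) + y)**2 = (-3*8**3 + 36)**2 = (-3*512 + 36)**2 = (-1536 + 36)**2 = (-1500)**2 = 2250000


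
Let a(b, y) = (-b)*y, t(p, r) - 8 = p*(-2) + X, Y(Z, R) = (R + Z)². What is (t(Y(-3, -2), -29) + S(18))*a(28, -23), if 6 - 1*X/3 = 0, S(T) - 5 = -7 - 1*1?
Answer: -17388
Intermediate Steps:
S(T) = -3 (S(T) = 5 + (-7 - 1*1) = 5 + (-7 - 1) = 5 - 8 = -3)
X = 18 (X = 18 - 3*0 = 18 + 0 = 18)
t(p, r) = 26 - 2*p (t(p, r) = 8 + (p*(-2) + 18) = 8 + (-2*p + 18) = 8 + (18 - 2*p) = 26 - 2*p)
a(b, y) = -b*y
(t(Y(-3, -2), -29) + S(18))*a(28, -23) = ((26 - 2*(-2 - 3)²) - 3)*(-1*28*(-23)) = ((26 - 2*(-5)²) - 3)*644 = ((26 - 2*25) - 3)*644 = ((26 - 50) - 3)*644 = (-24 - 3)*644 = -27*644 = -17388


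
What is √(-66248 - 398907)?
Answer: I*√465155 ≈ 682.02*I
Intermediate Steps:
√(-66248 - 398907) = √(-465155) = I*√465155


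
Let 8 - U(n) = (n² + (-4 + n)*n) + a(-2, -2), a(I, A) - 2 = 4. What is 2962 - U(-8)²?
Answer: -22002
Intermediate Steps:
a(I, A) = 6 (a(I, A) = 2 + 4 = 6)
U(n) = 2 - n² - n*(-4 + n) (U(n) = 8 - ((n² + (-4 + n)*n) + 6) = 8 - ((n² + n*(-4 + n)) + 6) = 8 - (6 + n² + n*(-4 + n)) = 8 + (-6 - n² - n*(-4 + n)) = 2 - n² - n*(-4 + n))
2962 - U(-8)² = 2962 - (2 - 2*(-8)² + 4*(-8))² = 2962 - (2 - 2*64 - 32)² = 2962 - (2 - 128 - 32)² = 2962 - 1*(-158)² = 2962 - 1*24964 = 2962 - 24964 = -22002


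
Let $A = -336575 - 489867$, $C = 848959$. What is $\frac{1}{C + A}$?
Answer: $\frac{1}{22517} \approx 4.4411 \cdot 10^{-5}$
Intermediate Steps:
$A = -826442$
$\frac{1}{C + A} = \frac{1}{848959 - 826442} = \frac{1}{22517}$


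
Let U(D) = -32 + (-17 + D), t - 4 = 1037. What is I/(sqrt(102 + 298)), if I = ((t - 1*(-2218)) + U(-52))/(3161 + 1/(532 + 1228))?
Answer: 277904/5563361 ≈ 0.049953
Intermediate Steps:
t = 1041 (t = 4 + 1037 = 1041)
U(D) = -49 + D
I = 5558080/5563361 (I = ((1041 - 1*(-2218)) + (-49 - 52))/(3161 + 1/(532 + 1228)) = ((1041 + 2218) - 101)/(3161 + 1/1760) = (3259 - 101)/(3161 + 1/1760) = 3158/(5563361/1760) = 3158*(1760/5563361) = 5558080/5563361 ≈ 0.99905)
I/(sqrt(102 + 298)) = 5558080/(5563361*(sqrt(102 + 298))) = 5558080/(5563361*(sqrt(400))) = (5558080/5563361)/20 = (5558080/5563361)*(1/20) = 277904/5563361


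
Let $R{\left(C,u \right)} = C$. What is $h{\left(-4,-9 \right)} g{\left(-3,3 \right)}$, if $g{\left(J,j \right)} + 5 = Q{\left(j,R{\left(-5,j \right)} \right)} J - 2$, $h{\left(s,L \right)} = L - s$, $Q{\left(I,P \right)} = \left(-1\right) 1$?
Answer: $20$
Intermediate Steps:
$Q{\left(I,P \right)} = -1$
$g{\left(J,j \right)} = -7 - J$ ($g{\left(J,j \right)} = -5 - \left(2 + J\right) = -7 - J$)
$h{\left(-4,-9 \right)} g{\left(-3,3 \right)} = \left(-9 - -4\right) \left(-7 - -3\right) = \left(-9 + 4\right) \left(-7 + 3\right) = \left(-5\right) \left(-4\right) = 20$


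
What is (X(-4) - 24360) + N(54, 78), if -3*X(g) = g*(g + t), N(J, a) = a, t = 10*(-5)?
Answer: -24354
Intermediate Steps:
t = -50
X(g) = -g*(-50 + g)/3 (X(g) = -g*(g - 50)/3 = -g*(-50 + g)/3)
(X(-4) - 24360) + N(54, 78) = ((⅓)*(-4)*(50 - 1*(-4)) - 24360) + 78 = ((⅓)*(-4)*(50 + 4) - 24360) + 78 = ((⅓)*(-4)*54 - 24360) + 78 = (-72 - 24360) + 78 = -24432 + 78 = -24354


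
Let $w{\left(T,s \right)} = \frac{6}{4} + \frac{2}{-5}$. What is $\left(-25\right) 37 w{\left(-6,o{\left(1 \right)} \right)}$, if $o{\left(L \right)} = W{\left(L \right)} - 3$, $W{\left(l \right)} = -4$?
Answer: $- \frac{2035}{2} \approx -1017.5$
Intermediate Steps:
$o{\left(L \right)} = -7$ ($o{\left(L \right)} = -4 - 3 = -7$)
$w{\left(T,s \right)} = \frac{11}{10}$ ($w{\left(T,s \right)} = 6 \cdot \frac{1}{4} + 2 \left(- \frac{1}{5}\right) = \frac{3}{2} - \frac{2}{5} = \frac{11}{10}$)
$\left(-25\right) 37 w{\left(-6,o{\left(1 \right)} \right)} = \left(-25\right) 37 \cdot \frac{11}{10} = \left(-925\right) \frac{11}{10} = - \frac{2035}{2}$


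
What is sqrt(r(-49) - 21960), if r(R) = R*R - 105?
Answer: 4*I*sqrt(1229) ≈ 140.23*I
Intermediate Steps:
r(R) = -105 + R**2 (r(R) = R**2 - 105 = -105 + R**2)
sqrt(r(-49) - 21960) = sqrt((-105 + (-49)**2) - 21960) = sqrt((-105 + 2401) - 21960) = sqrt(2296 - 21960) = sqrt(-19664) = 4*I*sqrt(1229)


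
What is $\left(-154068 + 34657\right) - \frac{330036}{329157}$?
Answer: $- \frac{13101765521}{109719} \approx -1.1941 \cdot 10^{5}$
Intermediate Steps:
$\left(-154068 + 34657\right) - \frac{330036}{329157} = -119411 - \frac{110012}{109719} = - \frac{13101765521}{109719}$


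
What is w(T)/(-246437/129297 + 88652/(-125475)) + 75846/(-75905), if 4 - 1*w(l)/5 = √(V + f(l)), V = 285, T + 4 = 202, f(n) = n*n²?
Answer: -441962280763298/51066137225765 + 16738574125*√45933/672763813 ≈ 5323.7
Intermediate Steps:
f(n) = n³
T = 198 (T = -4 + 202 = 198)
w(l) = 20 - 5*√(285 + l³)
w(T)/(-246437/129297 + 88652/(-125475)) + 75846/(-75905) = (20 - 5*√(285 + 198³))/(-246437/129297 + 88652/(-125475)) + 75846/(-75905) = (20 - 5*√(285 + 7762392))/(-246437*1/129297 + 88652*(-1/125475)) + 75846*(-1/75905) = (20 - 65*√45933)/(-246437/129297 - 88652/125475) - 75846/75905 = (20 - 65*√45933)/(-672763813/257516525) - 75846/75905 = (20 - 65*√45933)*(-257516525/672763813) - 75846/75905 = (-5150330500/672763813 + 16738574125*√45933/672763813) - 75846/75905 = -441962280763298/51066137225765 + 16738574125*√45933/672763813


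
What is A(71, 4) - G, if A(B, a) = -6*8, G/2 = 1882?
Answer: -3812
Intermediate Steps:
G = 3764 (G = 2*1882 = 3764)
A(B, a) = -48
A(71, 4) - G = -48 - 1*3764 = -48 - 3764 = -3812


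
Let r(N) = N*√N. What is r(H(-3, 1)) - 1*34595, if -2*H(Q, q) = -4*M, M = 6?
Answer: -34595 + 24*√3 ≈ -34553.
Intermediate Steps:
H(Q, q) = 12 (H(Q, q) = -(-2)*6 = -½*(-24) = 12)
r(N) = N^(3/2)
r(H(-3, 1)) - 1*34595 = 12^(3/2) - 1*34595 = 24*√3 - 34595 = -34595 + 24*√3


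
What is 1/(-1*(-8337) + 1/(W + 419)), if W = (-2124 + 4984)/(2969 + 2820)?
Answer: 2428451/20246001776 ≈ 0.00011995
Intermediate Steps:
W = 2860/5789 ≈ 0.49404
1/(-1*(-8337) + 1/(W + 419)) = 1/(-1*(-8337) + 1/(2860/5789 + 419)) = 1/(8337 + 1/(2428451/5789)) = 1/(8337 + 5789/2428451) = 1/(20246001776/2428451) = 2428451/20246001776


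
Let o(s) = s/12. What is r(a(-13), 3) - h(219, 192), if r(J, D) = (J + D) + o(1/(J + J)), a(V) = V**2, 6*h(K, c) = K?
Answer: 549589/4056 ≈ 135.50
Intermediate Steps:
h(K, c) = K/6
o(s) = s/12 (o(s) = s*(1/12) = s/12)
r(J, D) = D + J + 1/(24*J) (r(J, D) = (J + D) + 1/(12*(J + J)) = (D + J) + 1/(12*((2*J))) = (D + J) + (1/(2*J))/12 = (D + J) + 1/(24*J) = D + J + 1/(24*J))
r(a(-13), 3) - h(219, 192) = (3 + (-13)**2 + 1/(24*((-13)**2))) - 219/6 = (3 + 169 + (1/24)/169) - 1*73/2 = (3 + 169 + (1/24)*(1/169)) - 73/2 = (3 + 169 + 1/4056) - 73/2 = 697633/4056 - 73/2 = 549589/4056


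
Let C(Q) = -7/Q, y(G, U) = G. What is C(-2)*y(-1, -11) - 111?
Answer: -229/2 ≈ -114.50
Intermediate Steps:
C(-2)*y(-1, -11) - 111 = -7/(-2)*(-1) - 111 = -7*(-½)*(-1) - 111 = (7/2)*(-1) - 111 = -7/2 - 111 = -229/2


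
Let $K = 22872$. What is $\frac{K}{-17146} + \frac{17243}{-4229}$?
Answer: $- \frac{196187083}{36255217} \approx -5.4113$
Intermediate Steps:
$\frac{K}{-17146} + \frac{17243}{-4229} = \frac{22872}{-17146} + \frac{17243}{-4229} = 22872 \left(- \frac{1}{17146}\right) + 17243 \left(- \frac{1}{4229}\right) = - \frac{11436}{8573} - \frac{17243}{4229} = - \frac{196187083}{36255217}$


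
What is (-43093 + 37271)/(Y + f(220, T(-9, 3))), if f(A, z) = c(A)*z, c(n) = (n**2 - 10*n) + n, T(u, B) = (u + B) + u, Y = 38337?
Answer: 5822/657963 ≈ 0.0088485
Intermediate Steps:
T(u, B) = B + 2*u (T(u, B) = (B + u) + u = B + 2*u)
c(n) = n**2 - 9*n
f(A, z) = A*z*(-9 + A) (f(A, z) = (A*(-9 + A))*z = A*z*(-9 + A))
(-43093 + 37271)/(Y + f(220, T(-9, 3))) = (-43093 + 37271)/(38337 + 220*(3 + 2*(-9))*(-9 + 220)) = -5822/(38337 + 220*(3 - 18)*211) = -5822/(38337 + 220*(-15)*211) = -5822/(38337 - 696300) = -5822/(-657963) = -5822*(-1/657963) = 5822/657963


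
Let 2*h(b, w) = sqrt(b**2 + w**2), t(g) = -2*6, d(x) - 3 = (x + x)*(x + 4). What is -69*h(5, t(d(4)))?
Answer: -897/2 ≈ -448.50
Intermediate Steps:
d(x) = 3 + 2*x*(4 + x) (d(x) = 3 + (x + x)*(x + 4) = 3 + (2*x)*(4 + x) = 3 + 2*x*(4 + x))
t(g) = -12
h(b, w) = sqrt(b**2 + w**2)/2
-69*h(5, t(d(4))) = -69*sqrt(5**2 + (-12)**2)/2 = -69*sqrt(25 + 144)/2 = -69*sqrt(169)/2 = -69*13/2 = -897/2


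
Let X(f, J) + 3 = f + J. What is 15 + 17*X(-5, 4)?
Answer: -53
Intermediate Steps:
X(f, J) = -3 + J + f (X(f, J) = -3 + (f + J) = -3 + (J + f) = -3 + J + f)
15 + 17*X(-5, 4) = 15 + 17*(-3 + 4 - 5) = 15 + 17*(-4) = 15 - 68 = -53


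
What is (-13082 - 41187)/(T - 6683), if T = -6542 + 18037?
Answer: -54269/4812 ≈ -11.278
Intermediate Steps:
T = 11495
(-13082 - 41187)/(T - 6683) = (-13082 - 41187)/(11495 - 6683) = -54269/4812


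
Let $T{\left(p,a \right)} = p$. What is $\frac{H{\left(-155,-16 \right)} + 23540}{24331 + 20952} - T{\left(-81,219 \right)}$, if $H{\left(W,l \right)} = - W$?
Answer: $\frac{527374}{6469} \approx 81.523$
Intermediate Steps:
$\frac{H{\left(-155,-16 \right)} + 23540}{24331 + 20952} - T{\left(-81,219 \right)} = \frac{\left(-1\right) \left(-155\right) + 23540}{24331 + 20952} - -81 = \frac{155 + 23540}{45283} + 81 = 23695 \cdot \frac{1}{45283} + 81 = \frac{3385}{6469} + 81 = \frac{527374}{6469}$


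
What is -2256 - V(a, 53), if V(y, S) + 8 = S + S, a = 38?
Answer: -2354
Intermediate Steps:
V(y, S) = -8 + 2*S (V(y, S) = -8 + (S + S) = -8 + 2*S)
-2256 - V(a, 53) = -2256 - (-8 + 2*53) = -2256 - (-8 + 106) = -2256 - 1*98 = -2256 - 98 = -2354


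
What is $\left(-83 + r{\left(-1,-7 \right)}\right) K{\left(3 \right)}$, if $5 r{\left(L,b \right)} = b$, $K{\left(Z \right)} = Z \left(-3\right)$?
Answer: $\frac{3798}{5} \approx 759.6$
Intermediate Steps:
$K{\left(Z \right)} = - 3 Z$
$r{\left(L,b \right)} = \frac{b}{5}$
$\left(-83 + r{\left(-1,-7 \right)}\right) K{\left(3 \right)} = \left(-83 + \frac{1}{5} \left(-7\right)\right) \left(\left(-3\right) 3\right) = \left(-83 - \frac{7}{5}\right) \left(-9\right) = \left(- \frac{422}{5}\right) \left(-9\right) = \frac{3798}{5}$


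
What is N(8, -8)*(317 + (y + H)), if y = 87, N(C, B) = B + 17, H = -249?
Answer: 1395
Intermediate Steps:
N(C, B) = 17 + B
N(8, -8)*(317 + (y + H)) = (17 - 8)*(317 + (87 - 249)) = 9*(317 - 162) = 9*155 = 1395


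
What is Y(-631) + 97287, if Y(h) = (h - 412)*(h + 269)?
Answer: 474853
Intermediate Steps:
Y(h) = (-412 + h)*(269 + h)
Y(-631) + 97287 = (-110828 + (-631)² - 143*(-631)) + 97287 = (-110828 + 398161 + 90233) + 97287 = 377566 + 97287 = 474853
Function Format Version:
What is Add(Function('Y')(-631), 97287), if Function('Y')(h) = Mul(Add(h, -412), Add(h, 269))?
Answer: 474853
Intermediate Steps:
Function('Y')(h) = Mul(Add(-412, h), Add(269, h))
Add(Function('Y')(-631), 97287) = Add(Add(-110828, Pow(-631, 2), Mul(-143, -631)), 97287) = Add(Add(-110828, 398161, 90233), 97287) = Add(377566, 97287) = 474853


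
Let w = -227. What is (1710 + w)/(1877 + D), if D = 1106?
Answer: 1483/2983 ≈ 0.49715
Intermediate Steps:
(1710 + w)/(1877 + D) = (1710 - 227)/(1877 + 1106) = 1483/2983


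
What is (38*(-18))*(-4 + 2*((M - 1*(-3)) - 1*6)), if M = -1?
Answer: 8208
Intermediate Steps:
(38*(-18))*(-4 + 2*((M - 1*(-3)) - 1*6)) = (38*(-18))*(-4 + 2*((-1 - 1*(-3)) - 1*6)) = -684*(-4 + 2*((-1 + 3) - 6)) = -684*(-4 + 2*(2 - 6)) = -684*(-4 + 2*(-4)) = -684*(-4 - 8) = -684*(-12) = 8208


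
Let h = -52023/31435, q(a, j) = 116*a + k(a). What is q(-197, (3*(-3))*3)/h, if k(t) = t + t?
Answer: 730738010/52023 ≈ 14046.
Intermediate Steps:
k(t) = 2*t
q(a, j) = 118*a (q(a, j) = 116*a + 2*a = 118*a)
h = -52023/31435 (h = -52023*1/31435 = -52023/31435 ≈ -1.6549)
q(-197, (3*(-3))*3)/h = (118*(-197))/(-52023/31435) = -23246*(-31435/52023) = 730738010/52023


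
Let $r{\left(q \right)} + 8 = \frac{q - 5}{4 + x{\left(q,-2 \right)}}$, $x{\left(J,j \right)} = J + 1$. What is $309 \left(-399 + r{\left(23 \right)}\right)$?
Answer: $- \frac{1757901}{14} \approx -1.2556 \cdot 10^{5}$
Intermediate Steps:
$x{\left(J,j \right)} = 1 + J$
$r{\left(q \right)} = -8 + \frac{-5 + q}{5 + q}$ ($r{\left(q \right)} = -8 + \frac{q - 5}{4 + \left(1 + q\right)} = -8 + \frac{-5 + q}{5 + q}$)
$309 \left(-399 + r{\left(23 \right)}\right) = 309 \left(-399 + \frac{-45 - 161}{5 + 23}\right) = 309 \left(-399 + \frac{-45 - 161}{28}\right) = 309 \left(-399 + \frac{1}{28} \left(-206\right)\right) = 309 \left(-399 - \frac{103}{14}\right) = 309 \left(- \frac{5689}{14}\right) = - \frac{1757901}{14}$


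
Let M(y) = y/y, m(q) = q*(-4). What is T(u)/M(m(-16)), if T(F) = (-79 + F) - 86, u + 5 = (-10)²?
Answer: -70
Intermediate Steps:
m(q) = -4*q
u = 95 (u = -5 + (-10)² = -5 + 100 = 95)
T(F) = -165 + F
M(y) = 1
T(u)/M(m(-16)) = (-165 + 95)/1 = -70*1 = -70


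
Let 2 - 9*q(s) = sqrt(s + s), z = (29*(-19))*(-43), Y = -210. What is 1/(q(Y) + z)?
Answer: 1919151/45470871541 + 18*I*sqrt(105)/45470871541 ≈ 4.2206e-5 + 4.0563e-9*I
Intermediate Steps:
z = 23693 (z = -551*(-43) = 23693)
q(s) = 2/9 - sqrt(2)*sqrt(s)/9 (q(s) = 2/9 - sqrt(s + s)/9 = 2/9 - sqrt(2)*sqrt(s)/9)
1/(q(Y) + z) = 1/((2/9 - sqrt(2)*sqrt(-210)/9) + 23693) = 1/((2/9 - sqrt(2)*I*sqrt(210)/9) + 23693) = 1/((2/9 - 2*I*sqrt(105)/9) + 23693) = 1/(213239/9 - 2*I*sqrt(105)/9)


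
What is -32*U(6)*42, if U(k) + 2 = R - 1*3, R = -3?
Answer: 10752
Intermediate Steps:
U(k) = -8 (U(k) = -2 + (-3 - 1*3) = -2 + (-3 - 3) = -2 - 6 = -8)
-32*U(6)*42 = -32*(-8)*42 = 256*42 = 10752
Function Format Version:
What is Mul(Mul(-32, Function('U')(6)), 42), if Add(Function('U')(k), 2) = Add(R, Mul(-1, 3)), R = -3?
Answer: 10752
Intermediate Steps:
Function('U')(k) = -8 (Function('U')(k) = Add(-2, Add(-3, Mul(-1, 3))) = Add(-2, Add(-3, -3)) = Add(-2, -6) = -8)
Mul(Mul(-32, Function('U')(6)), 42) = Mul(Mul(-32, -8), 42) = Mul(256, 42) = 10752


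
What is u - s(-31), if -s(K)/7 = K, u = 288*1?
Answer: 71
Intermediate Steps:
u = 288
s(K) = -7*K
u - s(-31) = 288 - (-7)*(-31) = 288 - 1*217 = 288 - 217 = 71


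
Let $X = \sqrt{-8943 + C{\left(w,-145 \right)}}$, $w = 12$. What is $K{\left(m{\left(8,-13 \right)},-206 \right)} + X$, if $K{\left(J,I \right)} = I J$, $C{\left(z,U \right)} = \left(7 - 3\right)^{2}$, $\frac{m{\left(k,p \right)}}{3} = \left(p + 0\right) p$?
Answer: $-104442 + i \sqrt{8927} \approx -1.0444 \cdot 10^{5} + 94.483 i$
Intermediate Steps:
$m{\left(k,p \right)} = 3 p^{2}$ ($m{\left(k,p \right)} = 3 \left(p + 0\right) p = 3 p p = 3 p^{2}$)
$C{\left(z,U \right)} = 16$ ($C{\left(z,U \right)} = 4^{2} = 16$)
$X = i \sqrt{8927}$ ($X = \sqrt{-8943 + 16} = \sqrt{-8927} = i \sqrt{8927} \approx 94.483 i$)
$K{\left(m{\left(8,-13 \right)},-206 \right)} + X = - 206 \cdot 3 \left(-13\right)^{2} + i \sqrt{8927} = - 206 \cdot 3 \cdot 169 + i \sqrt{8927} = \left(-206\right) 507 + i \sqrt{8927} = -104442 + i \sqrt{8927}$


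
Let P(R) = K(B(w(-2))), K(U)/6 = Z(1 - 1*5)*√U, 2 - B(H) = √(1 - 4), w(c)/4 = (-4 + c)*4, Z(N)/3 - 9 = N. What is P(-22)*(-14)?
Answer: -1260*√(2 - I*√3) ≈ -1920.4 + 715.96*I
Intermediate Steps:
Z(N) = 27 + 3*N
w(c) = -64 + 16*c (w(c) = 4*((-4 + c)*4) = 4*(-16 + 4*c) = -64 + 16*c)
B(H) = 2 - I*√3 (B(H) = 2 - √(1 - 4) = 2 - √(-3) = 2 - I*√3)
K(U) = 90*√U (K(U) = 6*((27 + 3*(1 - 1*5))*√U) = 6*((27 + 3*(1 - 5))*√U) = 6*((27 + 3*(-4))*√U) = 6*((27 - 12)*√U) = 6*(15*√U) = 90*√U)
P(R) = 90*√(2 - I*√3)
P(-22)*(-14) = (90*√(2 - I*√3))*(-14) = -1260*√(2 - I*√3)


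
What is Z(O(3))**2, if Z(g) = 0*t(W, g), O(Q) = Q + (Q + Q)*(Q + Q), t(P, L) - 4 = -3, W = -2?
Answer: 0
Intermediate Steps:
t(P, L) = 1 (t(P, L) = 4 - 3 = 1)
O(Q) = Q + 4*Q**2 (O(Q) = Q + (2*Q)*(2*Q) = Q + 4*Q**2)
Z(g) = 0 (Z(g) = 0*1 = 0)
Z(O(3))**2 = 0**2 = 0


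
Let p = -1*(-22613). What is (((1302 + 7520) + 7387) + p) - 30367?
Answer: 8455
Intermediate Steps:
p = 22613
(((1302 + 7520) + 7387) + p) - 30367 = (((1302 + 7520) + 7387) + 22613) - 30367 = ((8822 + 7387) + 22613) - 30367 = (16209 + 22613) - 30367 = 38822 - 30367 = 8455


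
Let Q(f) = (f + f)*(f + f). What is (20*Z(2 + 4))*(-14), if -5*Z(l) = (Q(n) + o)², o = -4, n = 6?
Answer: 1097600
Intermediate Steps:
Q(f) = 4*f² (Q(f) = (2*f)*(2*f) = 4*f²)
Z(l) = -3920 (Z(l) = -(4*6² - 4)²/5 = -(4*36 - 4)²/5 = -(144 - 4)²/5 = -⅕*140² = -⅕*19600 = -3920)
(20*Z(2 + 4))*(-14) = (20*(-3920))*(-14) = -78400*(-14) = 1097600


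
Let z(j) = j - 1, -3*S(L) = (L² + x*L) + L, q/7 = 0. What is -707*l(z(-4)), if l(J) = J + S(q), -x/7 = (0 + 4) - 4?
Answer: 3535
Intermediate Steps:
q = 0 (q = 7*0 = 0)
x = 0 (x = -7*((0 + 4) - 4) = -7*(4 - 4) = -7*0 = 0)
S(L) = -L/3 - L²/3 (S(L) = -((L² + 0*L) + L)/3 = -((L² + 0) + L)/3 = -(L² + L)/3 = -(L + L²)/3 = -L/3 - L²/3)
z(j) = -1 + j
l(J) = J (l(J) = J - ⅓*0*(1 + 0) = J - ⅓*0*1 = J + 0 = J)
-707*l(z(-4)) = -707*(-1 - 4) = -707*(-5) = 3535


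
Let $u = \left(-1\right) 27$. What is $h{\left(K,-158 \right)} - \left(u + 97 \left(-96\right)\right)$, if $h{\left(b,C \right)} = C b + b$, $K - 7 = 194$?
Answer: $-22218$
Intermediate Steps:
$K = 201$ ($K = 7 + 194 = 201$)
$u = -27$
$h{\left(b,C \right)} = b + C b$
$h{\left(K,-158 \right)} - \left(u + 97 \left(-96\right)\right) = 201 \left(1 - 158\right) - \left(-27 + 97 \left(-96\right)\right) = 201 \left(-157\right) - \left(-27 - 9312\right) = -31557 - -9339 = -31557 + 9339 = -22218$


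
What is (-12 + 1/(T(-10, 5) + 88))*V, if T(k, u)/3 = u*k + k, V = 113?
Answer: -124865/92 ≈ -1357.2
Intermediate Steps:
T(k, u) = 3*k + 3*k*u (T(k, u) = 3*(u*k + k) = 3*(k*u + k) = 3*(k + k*u) = 3*k + 3*k*u)
(-12 + 1/(T(-10, 5) + 88))*V = (-12 + 1/(3*(-10)*(1 + 5) + 88))*113 = (-12 + 1/(3*(-10)*6 + 88))*113 = (-12 + 1/(-180 + 88))*113 = (-12 + 1/(-92))*113 = (-12 - 1/92)*113 = -1105/92*113 = -124865/92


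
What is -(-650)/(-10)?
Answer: -65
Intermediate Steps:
-(-650)/(-10) = -(-650)*(-1)/10 = -25*13/5 = -65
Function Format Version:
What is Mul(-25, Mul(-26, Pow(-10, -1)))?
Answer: -65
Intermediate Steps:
Mul(-25, Mul(-26, Pow(-10, -1))) = Mul(-25, Mul(-26, Rational(-1, 10))) = Mul(-25, Rational(13, 5)) = -65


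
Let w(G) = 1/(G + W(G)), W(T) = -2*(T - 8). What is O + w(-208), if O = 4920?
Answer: 1102081/224 ≈ 4920.0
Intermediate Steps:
W(T) = 16 - 2*T (W(T) = -2*(-8 + T) = 16 - 2*T)
w(G) = 1/(16 - G) (w(G) = 1/(G + (16 - 2*G)) = 1/(16 - G))
O + w(-208) = 4920 + 1/(16 - 1*(-208)) = 4920 + 1/(16 + 208) = 4920 + 1/224 = 1102081/224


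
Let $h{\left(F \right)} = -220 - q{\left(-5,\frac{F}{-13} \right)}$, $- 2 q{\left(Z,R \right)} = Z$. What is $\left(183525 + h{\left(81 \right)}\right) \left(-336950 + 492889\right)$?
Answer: $\frac{57168017095}{2} \approx 2.8584 \cdot 10^{10}$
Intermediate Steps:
$q{\left(Z,R \right)} = - \frac{Z}{2}$
$h{\left(F \right)} = - \frac{445}{2}$ ($h{\left(F \right)} = -220 - \left(- \frac{1}{2}\right) \left(-5\right) = -220 - \frac{5}{2} = - \frac{445}{2}$)
$\left(183525 + h{\left(81 \right)}\right) \left(-336950 + 492889\right) = \left(183525 - \frac{445}{2}\right) \left(-336950 + 492889\right) = \frac{366605}{2} \cdot 155939 = \frac{57168017095}{2}$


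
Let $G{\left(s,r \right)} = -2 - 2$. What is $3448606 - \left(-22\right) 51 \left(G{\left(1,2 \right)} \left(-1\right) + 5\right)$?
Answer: $3458704$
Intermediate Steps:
$G{\left(s,r \right)} = -4$
$3448606 - \left(-22\right) 51 \left(G{\left(1,2 \right)} \left(-1\right) + 5\right) = 3448606 - \left(-22\right) 51 \left(\left(-4\right) \left(-1\right) + 5\right) = 3448606 - - 1122 \left(4 + 5\right) = 3448606 - \left(-1122\right) 9 = 3448606 - -10098 = 3448606 + 10098 = 3458704$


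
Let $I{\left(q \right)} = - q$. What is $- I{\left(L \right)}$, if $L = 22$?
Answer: $22$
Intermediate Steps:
$- I{\left(L \right)} = - \left(-1\right) 22 = \left(-1\right) \left(-22\right) = 22$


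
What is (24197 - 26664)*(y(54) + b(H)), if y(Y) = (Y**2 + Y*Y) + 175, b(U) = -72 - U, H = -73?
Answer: -14821736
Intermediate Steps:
y(Y) = 175 + 2*Y**2 (y(Y) = (Y**2 + Y**2) + 175 = 2*Y**2 + 175 = 175 + 2*Y**2)
(24197 - 26664)*(y(54) + b(H)) = (24197 - 26664)*((175 + 2*54**2) + (-72 - 1*(-73))) = -2467*((175 + 2*2916) + (-72 + 73)) = -2467*((175 + 5832) + 1) = -2467*(6007 + 1) = -2467*6008 = -14821736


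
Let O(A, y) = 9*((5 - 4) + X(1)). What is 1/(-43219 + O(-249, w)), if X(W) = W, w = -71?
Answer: -1/43201 ≈ -2.3148e-5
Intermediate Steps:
O(A, y) = 18 (O(A, y) = 9*((5 - 4) + 1) = 9*(1 + 1) = 9*2 = 18)
1/(-43219 + O(-249, w)) = 1/(-43219 + 18) = 1/(-43201) = -1/43201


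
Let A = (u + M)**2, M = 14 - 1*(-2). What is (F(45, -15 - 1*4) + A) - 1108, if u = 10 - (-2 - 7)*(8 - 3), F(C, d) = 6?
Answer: 3939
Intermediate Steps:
u = 55 (u = 10 - (-9)*5 = 10 - 1*(-45) = 10 + 45 = 55)
M = 16 (M = 14 + 2 = 16)
A = 5041 (A = (55 + 16)**2 = 71**2 = 5041)
(F(45, -15 - 1*4) + A) - 1108 = (6 + 5041) - 1108 = 5047 - 1108 = 3939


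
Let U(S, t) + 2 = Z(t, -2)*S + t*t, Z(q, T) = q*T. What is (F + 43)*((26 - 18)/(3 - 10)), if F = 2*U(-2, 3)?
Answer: -648/7 ≈ -92.571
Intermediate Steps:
Z(q, T) = T*q
U(S, t) = -2 + t² - 2*S*t (U(S, t) = -2 + ((-2*t)*S + t*t) = -2 + (-2*S*t + t²) = -2 + (t² - 2*S*t) = -2 + t² - 2*S*t)
F = 38 (F = 2*(-2 + 3² - 2*(-2)*3) = 2*(-2 + 9 + 12) = 2*19 = 38)
(F + 43)*((26 - 18)/(3 - 10)) = (38 + 43)*((26 - 18)/(3 - 10)) = 81*(8/(-7)) = 81*(8*(-⅐)) = 81*(-8/7) = -648/7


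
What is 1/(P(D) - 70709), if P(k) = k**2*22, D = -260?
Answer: 1/1416491 ≈ 7.0597e-7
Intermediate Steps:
P(k) = 22*k**2
1/(P(D) - 70709) = 1/(22*(-260)**2 - 70709) = 1/(22*67600 - 70709) = 1/(1487200 - 70709) = 1/1416491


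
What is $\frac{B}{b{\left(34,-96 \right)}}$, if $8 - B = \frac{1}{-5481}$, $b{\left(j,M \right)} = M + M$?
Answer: $- \frac{43849}{1052352} \approx -0.041668$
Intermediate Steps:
$b{\left(j,M \right)} = 2 M$
$B = \frac{43849}{5481}$ ($B = 8 - \frac{1}{-5481} = 8 - - \frac{1}{5481} = 8 + \frac{1}{5481} = \frac{43849}{5481} \approx 8.0002$)
$\frac{B}{b{\left(34,-96 \right)}} = \frac{43849}{5481 \cdot 2 \left(-96\right)} = \frac{43849}{5481 \left(-192\right)} = \frac{43849}{5481} \left(- \frac{1}{192}\right) = - \frac{43849}{1052352}$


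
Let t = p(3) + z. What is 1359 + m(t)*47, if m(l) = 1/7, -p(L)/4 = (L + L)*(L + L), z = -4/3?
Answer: 9560/7 ≈ 1365.7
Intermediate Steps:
z = -4/3 (z = -4*⅓ = -4/3 ≈ -1.3333)
p(L) = -16*L² (p(L) = -4*(L + L)*(L + L) = -4*2*L*2*L = -16*L²)
t = -436/3 (t = -16*3² - 4/3 = -16*9 - 4/3 = -144 - 4/3 = -436/3 ≈ -145.33)
m(l) = ⅐
1359 + m(t)*47 = 1359 + (⅐)*47 = 1359 + 47/7 = 9560/7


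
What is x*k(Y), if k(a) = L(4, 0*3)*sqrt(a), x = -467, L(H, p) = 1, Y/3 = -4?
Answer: -934*I*sqrt(3) ≈ -1617.7*I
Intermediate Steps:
Y = -12 (Y = 3*(-4) = -12)
k(a) = sqrt(a) (k(a) = 1*sqrt(a) = sqrt(a))
x*k(Y) = -934*I*sqrt(3)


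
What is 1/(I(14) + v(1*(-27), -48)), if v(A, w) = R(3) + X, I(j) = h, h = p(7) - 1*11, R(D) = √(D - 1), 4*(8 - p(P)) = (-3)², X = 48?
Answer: 684/29209 - 16*√2/29209 ≈ 0.022643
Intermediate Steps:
p(P) = 23/4 (p(P) = 8 - ¼*(-3)² = 8 - ¼*9 = 8 - 9/4 = 23/4)
R(D) = √(-1 + D)
h = -21/4 (h = 23/4 - 1*11 = 23/4 - 11 = -21/4 ≈ -5.2500)
I(j) = -21/4
v(A, w) = 48 + √2 (v(A, w) = √(-1 + 3) + 48 = √2 + 48 = 48 + √2)
1/(I(14) + v(1*(-27), -48)) = 1/(-21/4 + (48 + √2)) = 1/(171/4 + √2)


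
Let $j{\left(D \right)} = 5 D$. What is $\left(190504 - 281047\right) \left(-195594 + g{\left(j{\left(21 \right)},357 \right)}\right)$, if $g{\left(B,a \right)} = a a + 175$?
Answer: $6154207710$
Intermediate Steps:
$g{\left(B,a \right)} = 175 + a^{2}$ ($g{\left(B,a \right)} = a^{2} + 175 = 175 + a^{2}$)
$\left(190504 - 281047\right) \left(-195594 + g{\left(j{\left(21 \right)},357 \right)}\right) = \left(190504 - 281047\right) \left(-195594 + \left(175 + 357^{2}\right)\right) = - 90543 \left(-195594 + \left(175 + 127449\right)\right) = - 90543 \left(-195594 + 127624\right) = \left(-90543\right) \left(-67970\right) = 6154207710$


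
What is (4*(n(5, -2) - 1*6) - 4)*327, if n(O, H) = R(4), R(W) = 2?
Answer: -6540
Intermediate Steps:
n(O, H) = 2
(4*(n(5, -2) - 1*6) - 4)*327 = (4*(2 - 1*6) - 4)*327 = (4*(2 - 6) - 4)*327 = (4*(-4) - 4)*327 = (-16 - 4)*327 = -20*327 = -6540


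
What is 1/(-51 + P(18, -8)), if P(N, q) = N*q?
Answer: -1/195 ≈ -0.0051282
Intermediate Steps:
1/(-51 + P(18, -8)) = 1/(-51 + 18*(-8)) = 1/(-51 - 144) = 1/(-195) = -1/195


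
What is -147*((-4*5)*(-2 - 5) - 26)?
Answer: -16758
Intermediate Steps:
-147*((-4*5)*(-2 - 5) - 26) = -147*(-20*(-7) - 26) = -147*(140 - 26) = -147*114 = -16758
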